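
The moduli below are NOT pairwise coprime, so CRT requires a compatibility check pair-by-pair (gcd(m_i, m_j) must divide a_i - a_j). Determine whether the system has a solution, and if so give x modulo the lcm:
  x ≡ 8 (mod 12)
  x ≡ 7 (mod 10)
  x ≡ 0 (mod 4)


Moduli 12, 10, 4 are not pairwise coprime, so CRT works modulo lcm(m_i) when all pairwise compatibility conditions hold.
Pairwise compatibility: gcd(m_i, m_j) must divide a_i - a_j for every pair.
Merge one congruence at a time:
  Start: x ≡ 8 (mod 12).
  Combine with x ≡ 7 (mod 10): gcd(12, 10) = 2, and 7 - 8 = -1 is NOT divisible by 2.
    ⇒ system is inconsistent (no integer solution).

No solution (the system is inconsistent).


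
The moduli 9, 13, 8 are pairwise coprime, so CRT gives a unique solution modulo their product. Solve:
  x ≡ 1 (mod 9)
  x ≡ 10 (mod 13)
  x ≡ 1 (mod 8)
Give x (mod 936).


Moduli 9, 13, 8 are pairwise coprime; by CRT there is a unique solution modulo M = 9 · 13 · 8 = 936.
Solve pairwise, accumulating the modulus:
  Start with x ≡ 1 (mod 9).
  Combine with x ≡ 10 (mod 13): since gcd(9, 13) = 1, we get a unique residue mod 117.
    Write x = 1 + 9·t and substitute into x ≡ 10 (mod 13): 9·t ≡ 10 − 1 = 9 (mod 13).
    The inverse of 9 mod 13 is 3 (since 9·3 = 27 = 2·13 + 1), so t ≡ 3·9 = 27 ≡ 1 (mod 13).
    Then x = 1 + 9·1 = 10, valid modulo lcm(9, 13) = 117: x ≡ 10 (mod 117).
  Combine with x ≡ 1 (mod 8): since gcd(117, 8) = 1, we get a unique residue mod 936.
    Write x = 10 + 117·t and substitute into x ≡ 1 (mod 8): 117·t ≡ 1 − 10 = -9 (mod 8).
    Reduce coefficients mod 8: 5·t ≡ 7 (mod 8).
    The inverse of 5 mod 8 is 5 (since 5·5 = 25 = 3·8 + 1), so t ≡ 5·7 = 35 ≡ 3 (mod 8).
    Then x = 10 + 117·3 = 361, valid modulo lcm(117, 8) = 936: x ≡ 361 (mod 936).
Verify: 361 mod 9 = 1 ✓, 361 mod 13 = 10 ✓, 361 mod 8 = 1 ✓.

x ≡ 361 (mod 936).


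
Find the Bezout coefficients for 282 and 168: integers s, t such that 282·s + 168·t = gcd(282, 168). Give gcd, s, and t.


Euclidean algorithm on (282, 168) — divide until remainder is 0:
  282 = 1 · 168 + 114
  168 = 1 · 114 + 54
  114 = 2 · 54 + 6
  54 = 9 · 6 + 0
gcd(282, 168) = 6.
Track Bezout coefficients alongside the remainders: start with r₀ = 282 = a·1 + b·0 (s = 1, t = 0) and r₁ = 168 = a·0 + b·1 (s = 0, t = 1); each new remainder r_{k+1} = r_{k-1} − q_k·r_k inherits s_{k+1} = s_{k-1} − q_k·s_k, t_{k+1} = t_{k-1} − q_k·t_k, so r_k = a·s_k + b·t_k at every step:
  q = 1: r = 114, s = 1 − 1·0 = 1, t = 0 − 1·1 = -1  (check: 282·1 + 168·(-1) = 114)
  q = 1: r = 54, s = 0 − 1·1 = -1, t = 1 − 1·(-1) = 2  (check: 282·(-1) + 168·2 = 54)
  q = 2: r = 6, s = 1 − 2·(-1) = 3, t = -1 − 2·2 = -5  (check: 282·3 + 168·(-5) = 6)
The row with r = 6 (the gcd) gives the Bezout coefficients s = 3, t = -5.
Result: 282 · (3) + 168 · (-5) = 6.

gcd(282, 168) = 6; s = 3, t = -5 (check: 282·3 + 168·(-5) = 6).


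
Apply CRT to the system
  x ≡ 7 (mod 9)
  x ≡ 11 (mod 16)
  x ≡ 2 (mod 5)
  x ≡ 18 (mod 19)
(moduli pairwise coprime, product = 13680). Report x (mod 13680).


Product of moduli M = 9 · 16 · 5 · 19 = 13680.
Merge one congruence at a time:
  Start: x ≡ 7 (mod 9).
  Combine with x ≡ 11 (mod 16); new modulus lcm = 144.
    Write x = 7 + 9·t and substitute into x ≡ 11 (mod 16): 9·t ≡ 11 − 7 = 4 (mod 16).
    The inverse of 9 mod 16 is 9 (since 9·9 = 81 = 5·16 + 1), so t ≡ 9·4 = 36 ≡ 4 (mod 16).
    Then x = 7 + 9·4 = 43, valid modulo lcm(9, 16) = 144: x ≡ 43 (mod 144).
  Combine with x ≡ 2 (mod 5); new modulus lcm = 720.
    Write x = 43 + 144·t and substitute into x ≡ 2 (mod 5): 144·t ≡ 2 − 43 = -41 (mod 5).
    Reduce coefficients mod 5: 4·t ≡ 4 (mod 5).
    The inverse of 4 mod 5 is 4 (since 4·4 = 16 = 3·5 + 1), so t ≡ 4·4 = 16 ≡ 1 (mod 5).
    Then x = 43 + 144·1 = 187, valid modulo lcm(144, 5) = 720: x ≡ 187 (mod 720).
  Combine with x ≡ 18 (mod 19); new modulus lcm = 13680.
    Write x = 187 + 720·t and substitute into x ≡ 18 (mod 19): 720·t ≡ 18 − 187 = -169 (mod 19).
    Reduce coefficients mod 19: 17·t ≡ 2 (mod 19).
    The inverse of 17 mod 19 is 9 (since 17·9 = 153 = 8·19 + 1), so t ≡ 9·2 = 18 ≡ 18 (mod 19).
    Then x = 187 + 720·18 = 13147, valid modulo lcm(720, 19) = 13680: x ≡ 13147 (mod 13680).
Verify against each original: 13147 mod 9 = 7, 13147 mod 16 = 11, 13147 mod 5 = 2, 13147 mod 19 = 18.

x ≡ 13147 (mod 13680).


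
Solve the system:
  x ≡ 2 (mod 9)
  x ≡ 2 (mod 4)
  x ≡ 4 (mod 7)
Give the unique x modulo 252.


Moduli 9, 4, 7 are pairwise coprime; by CRT there is a unique solution modulo M = 9 · 4 · 7 = 252.
Solve pairwise, accumulating the modulus:
  Start with x ≡ 2 (mod 9).
  Combine with x ≡ 2 (mod 4): since gcd(9, 4) = 1, we get a unique residue mod 36.
    Write x = 2 + 9·t and substitute into x ≡ 2 (mod 4): 9·t ≡ 2 − 2 = 0 (mod 4).
    Reduce coefficients mod 4: 1·t ≡ 0 (mod 4).
    So t ≡ 0 (mod 4).
    Then x = 2 + 9·0 = 2, valid modulo lcm(9, 4) = 36: x ≡ 2 (mod 36).
  Combine with x ≡ 4 (mod 7): since gcd(36, 7) = 1, we get a unique residue mod 252.
    Write x = 2 + 36·t and substitute into x ≡ 4 (mod 7): 36·t ≡ 4 − 2 = 2 (mod 7).
    Reduce coefficients mod 7: 1·t ≡ 2 (mod 7).
    So t ≡ 2 (mod 7).
    Then x = 2 + 36·2 = 74, valid modulo lcm(36, 7) = 252: x ≡ 74 (mod 252).
Verify: 74 mod 9 = 2 ✓, 74 mod 4 = 2 ✓, 74 mod 7 = 4 ✓.

x ≡ 74 (mod 252).


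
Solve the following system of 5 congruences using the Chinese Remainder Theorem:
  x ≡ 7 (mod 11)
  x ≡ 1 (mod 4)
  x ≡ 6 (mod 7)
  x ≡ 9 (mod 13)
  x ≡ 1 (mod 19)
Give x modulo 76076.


Product of moduli M = 11 · 4 · 7 · 13 · 19 = 76076.
Merge one congruence at a time:
  Start: x ≡ 7 (mod 11).
  Combine with x ≡ 1 (mod 4); new modulus lcm = 44.
    Write x = 7 + 11·t and substitute into x ≡ 1 (mod 4): 11·t ≡ 1 − 7 = -6 (mod 4).
    Reduce coefficients mod 4: 3·t ≡ 2 (mod 4).
    The inverse of 3 mod 4 is 3 (since 3·3 = 9 = 2·4 + 1), so t ≡ 3·2 = 6 ≡ 2 (mod 4).
    Then x = 7 + 11·2 = 29, valid modulo lcm(11, 4) = 44: x ≡ 29 (mod 44).
  Combine with x ≡ 6 (mod 7); new modulus lcm = 308.
    Write x = 29 + 44·t and substitute into x ≡ 6 (mod 7): 44·t ≡ 6 − 29 = -23 (mod 7).
    Reduce coefficients mod 7: 2·t ≡ 5 (mod 7).
    The inverse of 2 mod 7 is 4 (since 2·4 = 8 = 1·7 + 1), so t ≡ 4·5 = 20 ≡ 6 (mod 7).
    Then x = 29 + 44·6 = 293, valid modulo lcm(44, 7) = 308: x ≡ 293 (mod 308).
  Combine with x ≡ 9 (mod 13); new modulus lcm = 4004.
    Write x = 293 + 308·t and substitute into x ≡ 9 (mod 13): 308·t ≡ 9 − 293 = -284 (mod 13).
    Reduce coefficients mod 13: 9·t ≡ 2 (mod 13).
    The inverse of 9 mod 13 is 3 (since 9·3 = 27 = 2·13 + 1), so t ≡ 3·2 = 6 ≡ 6 (mod 13).
    Then x = 293 + 308·6 = 2141, valid modulo lcm(308, 13) = 4004: x ≡ 2141 (mod 4004).
  Combine with x ≡ 1 (mod 19); new modulus lcm = 76076.
    Write x = 2141 + 4004·t and substitute into x ≡ 1 (mod 19): 4004·t ≡ 1 − 2141 = -2140 (mod 19).
    Reduce coefficients mod 19: 14·t ≡ 7 (mod 19).
    The inverse of 14 mod 19 is 15 (since 14·15 = 210 = 11·19 + 1), so t ≡ 15·7 = 105 ≡ 10 (mod 19).
    Then x = 2141 + 4004·10 = 42181, valid modulo lcm(4004, 19) = 76076: x ≡ 42181 (mod 76076).
Verify against each original: 42181 mod 11 = 7, 42181 mod 4 = 1, 42181 mod 7 = 6, 42181 mod 13 = 9, 42181 mod 19 = 1.

x ≡ 42181 (mod 76076).


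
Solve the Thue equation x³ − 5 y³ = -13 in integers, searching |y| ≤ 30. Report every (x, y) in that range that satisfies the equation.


The equation is x³ - 5y³ = -13. For fixed y, x³ = 5·y³ − 13, so a solution requires the RHS to be a perfect cube.
Strategy: iterate y from -30 to 30, compute RHS = 5·y³ − 13, and check whether it is a (positive or negative) perfect cube.
Check small values of y:
  y = 0: RHS = -13 is not a perfect cube.
  y = 1: RHS = -8 = (-2)³ ⇒ x = -2 works.
  y = -1: RHS = -18 is not a perfect cube.
  y = 2: RHS = 27 = (3)³ ⇒ x = 3 works.
  y = -2: RHS = -53 is not a perfect cube.
  y = 3: RHS = 122 is not a perfect cube.
  y = -3: RHS = -148 is not a perfect cube.
Continuing, at y = -7: RHS = -1728 = (-12)³ ⇒ x = -12 works.
Searching the remaining y in |y| ≤ 30 finds no further solutions.
Collected solutions: (-2, 1), (3, 2), (-12, -7).

Solutions (with |y| ≤ 30): (-2, 1), (3, 2), (-12, -7).


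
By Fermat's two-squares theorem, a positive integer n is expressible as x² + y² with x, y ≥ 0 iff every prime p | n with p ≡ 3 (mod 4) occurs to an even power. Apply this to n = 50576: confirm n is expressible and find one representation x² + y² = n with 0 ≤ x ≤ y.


Step 1: Factor n = 50576 = 2^4 · 29 · 109.
Step 2: Check the mod-4 condition on each prime factor: 2 = 2 (special); 29 ≡ 1 (mod 4), exponent 1; 109 ≡ 1 (mod 4), exponent 1.
All primes ≡ 3 (mod 4) appear to even exponent (or don't appear), so by the two-squares theorem n IS expressible as a sum of two squares.
Step 3: Build a representation. Group n = k² · m with k = 4 and m = 29 · 109 = 3161 (a product of primes ≡ 1 (mod 4)); a representation of m scales to one of n via (k·x)² + (k·y)² = k²(x² + y²). Each prime p ≡ 1 (mod 4) is itself a sum of two squares; find a² by testing p − a² for a perfect square:
  29: 29 − 1² = 28, 29 − 2² = 25 = 5² ⇒ 29 = 2² + 5².
  109: 109 − 1² = 108, 109 − 2² = 105, 109 − 3² = 100 = 10² ⇒ 109 = 3² + 10².
  Combine using the Brahmagupta–Fibonacci identity (a² + b²)(c² + d²) = (ac − bd)² + (ad + bc)² = (ac + bd)² + (ad − bc)²:
  29 · 109 = 3161: from (2² + 5²)(3² + 10²), take (2·3 − 5·10, 2·10 + 5·3) = (6 − 50, 20 + 15) = (-44, 35); dropping signs (only squares matter) gives (44, 35); check 44² + 35² = 1936 + 1225 = 3161 ✓.
  Scale by k = 4: (4·44, 4·35) = (176, 140).
Step 4: Order so x ≤ y and verify: 140² + 176² = 19600 + 30976 = 50576 = n. ✓

n = 50576 = 140² + 176² (one valid representation with x ≤ y).


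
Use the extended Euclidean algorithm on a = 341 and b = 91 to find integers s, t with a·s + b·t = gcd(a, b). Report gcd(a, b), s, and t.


Euclidean algorithm on (341, 91) — divide until remainder is 0:
  341 = 3 · 91 + 68
  91 = 1 · 68 + 23
  68 = 2 · 23 + 22
  23 = 1 · 22 + 1
  22 = 22 · 1 + 0
gcd(341, 91) = 1.
Track Bezout coefficients alongside the remainders: start with r₀ = 341 = a·1 + b·0 (s = 1, t = 0) and r₁ = 91 = a·0 + b·1 (s = 0, t = 1); each new remainder r_{k+1} = r_{k-1} − q_k·r_k inherits s_{k+1} = s_{k-1} − q_k·s_k, t_{k+1} = t_{k-1} − q_k·t_k, so r_k = a·s_k + b·t_k at every step:
  q = 3: r = 68, s = 1 − 3·0 = 1, t = 0 − 3·1 = -3  (check: 341·1 + 91·(-3) = 68)
  q = 1: r = 23, s = 0 − 1·1 = -1, t = 1 − 1·(-3) = 4  (check: 341·(-1) + 91·4 = 23)
  q = 2: r = 22, s = 1 − 2·(-1) = 3, t = -3 − 2·4 = -11  (check: 341·3 + 91·(-11) = 22)
  q = 1: r = 1, s = -1 − 1·3 = -4, t = 4 − 1·(-11) = 15  (check: 341·(-4) + 91·15 = 1)
The row with r = 1 (the gcd) gives the Bezout coefficients s = -4, t = 15.
Result: 341 · (-4) + 91 · (15) = 1.

gcd(341, 91) = 1; s = -4, t = 15 (check: 341·(-4) + 91·15 = 1).


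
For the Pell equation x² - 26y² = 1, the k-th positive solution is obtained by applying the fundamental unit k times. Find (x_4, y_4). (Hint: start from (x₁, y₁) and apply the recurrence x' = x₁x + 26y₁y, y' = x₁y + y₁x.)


Step 1: Find the fundamental solution (x₁, y₁) of x² - 26y² = 1.
  Expand √26 as a continued fraction. a₀ = ⌊√26⌋ = 5; iterate m_{k+1} = d_k·a_k − m_k, d_{k+1} = (26 − m_{k+1}²)/d_k, a_{k+1} = ⌊(a₀ + m_{k+1})/d_{k+1}⌋ (starting m₀ = 0, d₀ = 1), with convergents p_k = a_k·p_{k-1} + p_{k-2}, q_k = a_k·q_{k-1} + q_{k-2} (p₋₁ = 1, q₋₁ = 0):
  k = 0: a₀ = 5; p₀/q₀ = 5/1; p₀² − 26·q₀² = 25 − 26 = -1.
  k = 1: m = 5, d = 1, a = ⌊(5 + 5)/1⌋ = 10; p/q = (10·5 + 1)/(10·1 + 0) = 51/10; p² − 26·q² = 2601 − 2600 = 1.
  The first convergent with p² − 26·q² = 1 gives the fundamental solution (x₁, y₁) = (51, 10).
Step 2: Apply the recurrence (x_{n+1}, y_{n+1}) = (x₁x_n + 26y₁y_n, x₁y_n + y₁x_n) repeatedly.
  From (x_1, y_1) = (51, 10): x_2 = 51·51 + 26·10·10 = 5201; y_2 = 51·10 + 10·51 = 1020.
  From (x_2, y_2) = (5201, 1020): x_3 = 51·5201 + 26·10·1020 = 530451; y_3 = 51·1020 + 10·5201 = 104030.
  From (x_3, y_3) = (530451, 104030): x_4 = 51·530451 + 26·10·104030 = 54100801; y_4 = 51·104030 + 10·530451 = 10610040.
Step 3: Verify x_4² - 26·y_4² = 2926896668841601 - 2926896668841600 = 1 (should be 1). ✓

(x_1, y_1) = (51, 10); (x_4, y_4) = (54100801, 10610040).


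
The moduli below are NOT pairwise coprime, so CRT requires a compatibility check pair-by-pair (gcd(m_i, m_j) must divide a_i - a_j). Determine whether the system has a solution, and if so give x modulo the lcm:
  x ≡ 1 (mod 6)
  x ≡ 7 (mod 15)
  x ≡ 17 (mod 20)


Moduli 6, 15, 20 are not pairwise coprime, so CRT works modulo lcm(m_i) when all pairwise compatibility conditions hold.
Pairwise compatibility: gcd(m_i, m_j) must divide a_i - a_j for every pair.
Merge one congruence at a time:
  Start: x ≡ 1 (mod 6).
  Combine with x ≡ 7 (mod 15): gcd(6, 15) = 3; 7 - 1 = 6, which IS divisible by 3, so compatible.
    Write x = 1 + 6·t and substitute into x ≡ 7 (mod 15): 6·t ≡ 7 − 1 = 6 (mod 15).
    Divide the congruence (and modulus) by g = 3: 2·t ≡ 2 (mod 5).
    The inverse of 2 mod 5 is 3 (since 2·3 = 6 = 1·5 + 1), so t ≡ 3·2 = 6 ≡ 1 (mod 5).
    Then x = 1 + 6·1 = 7, valid modulo lcm(6, 15) = 30: x ≡ 7 (mod 30).
  Combine with x ≡ 17 (mod 20): gcd(30, 20) = 10; 17 - 7 = 10, which IS divisible by 10, so compatible.
    Write x = 7 + 30·t and substitute into x ≡ 17 (mod 20): 30·t ≡ 17 − 7 = 10 (mod 20).
    Divide the congruence (and modulus) by g = 10: 3·t ≡ 1 (mod 2).
    Reduce coefficients mod 2: 1·t ≡ 1 (mod 2).
    So t ≡ 1 (mod 2).
    Then x = 7 + 30·1 = 37, valid modulo lcm(30, 20) = 60: x ≡ 37 (mod 60).
Verify: 37 mod 6 = 1, 37 mod 15 = 7, 37 mod 20 = 17.

x ≡ 37 (mod 60).


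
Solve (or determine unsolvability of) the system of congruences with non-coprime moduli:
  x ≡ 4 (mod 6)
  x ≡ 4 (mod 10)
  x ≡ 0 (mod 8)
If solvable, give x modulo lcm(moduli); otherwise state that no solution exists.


Moduli 6, 10, 8 are not pairwise coprime, so CRT works modulo lcm(m_i) when all pairwise compatibility conditions hold.
Pairwise compatibility: gcd(m_i, m_j) must divide a_i - a_j for every pair.
Merge one congruence at a time:
  Start: x ≡ 4 (mod 6).
  Combine with x ≡ 4 (mod 10): gcd(6, 10) = 2; 4 - 4 = 0, which IS divisible by 2, so compatible.
    Write x = 4 + 6·t and substitute into x ≡ 4 (mod 10): 6·t ≡ 4 − 4 = 0 (mod 10).
    Divide the congruence (and modulus) by g = 2: 3·t ≡ 0 (mod 5).
    The inverse of 3 mod 5 is 2 (since 3·2 = 6 = 1·5 + 1), so t ≡ 2·0 = 0 ≡ 0 (mod 5).
    Then x = 4 + 6·0 = 4, valid modulo lcm(6, 10) = 30: x ≡ 4 (mod 30).
  Combine with x ≡ 0 (mod 8): gcd(30, 8) = 2; 0 - 4 = -4, which IS divisible by 2, so compatible.
    Write x = 4 + 30·t and substitute into x ≡ 0 (mod 8): 30·t ≡ 0 − 4 = -4 (mod 8).
    Divide the congruence (and modulus) by g = 2: 15·t ≡ -2 (mod 4).
    Reduce coefficients mod 4: 3·t ≡ 2 (mod 4).
    The inverse of 3 mod 4 is 3 (since 3·3 = 9 = 2·4 + 1), so t ≡ 3·2 = 6 ≡ 2 (mod 4).
    Then x = 4 + 30·2 = 64, valid modulo lcm(30, 8) = 120: x ≡ 64 (mod 120).
Verify: 64 mod 6 = 4, 64 mod 10 = 4, 64 mod 8 = 0.

x ≡ 64 (mod 120).


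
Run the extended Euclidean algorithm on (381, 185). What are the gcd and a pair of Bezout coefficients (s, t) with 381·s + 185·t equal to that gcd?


Euclidean algorithm on (381, 185) — divide until remainder is 0:
  381 = 2 · 185 + 11
  185 = 16 · 11 + 9
  11 = 1 · 9 + 2
  9 = 4 · 2 + 1
  2 = 2 · 1 + 0
gcd(381, 185) = 1.
Track Bezout coefficients alongside the remainders: start with r₀ = 381 = a·1 + b·0 (s = 1, t = 0) and r₁ = 185 = a·0 + b·1 (s = 0, t = 1); each new remainder r_{k+1} = r_{k-1} − q_k·r_k inherits s_{k+1} = s_{k-1} − q_k·s_k, t_{k+1} = t_{k-1} − q_k·t_k, so r_k = a·s_k + b·t_k at every step:
  q = 2: r = 11, s = 1 − 2·0 = 1, t = 0 − 2·1 = -2  (check: 381·1 + 185·(-2) = 11)
  q = 16: r = 9, s = 0 − 16·1 = -16, t = 1 − 16·(-2) = 33  (check: 381·(-16) + 185·33 = 9)
  q = 1: r = 2, s = 1 − 1·(-16) = 17, t = -2 − 1·33 = -35  (check: 381·17 + 185·(-35) = 2)
  q = 4: r = 1, s = -16 − 4·17 = -84, t = 33 − 4·(-35) = 173  (check: 381·(-84) + 185·173 = 1)
The row with r = 1 (the gcd) gives the Bezout coefficients s = -84, t = 173.
Result: 381 · (-84) + 185 · (173) = 1.

gcd(381, 185) = 1; s = -84, t = 173 (check: 381·(-84) + 185·173 = 1).


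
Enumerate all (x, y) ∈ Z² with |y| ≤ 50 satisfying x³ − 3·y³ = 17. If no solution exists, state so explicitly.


The equation is x³ - 3y³ = 17. For fixed y, x³ = 3·y³ + 17, so a solution requires the RHS to be a perfect cube.
Strategy: iterate y from -50 to 50, compute RHS = 3·y³ + 17, and check whether it is a (positive or negative) perfect cube.
Check small values of y:
  y = 0: RHS = 17 is not a perfect cube.
  y = 1: RHS = 20 is not a perfect cube.
  y = -1: RHS = 14 is not a perfect cube.
  y = 2: RHS = 41 is not a perfect cube.
  y = -2: RHS = -7 is not a perfect cube.
  y = 3: RHS = 98 is not a perfect cube.
  y = -3: RHS = -64 = (-4)³ ⇒ x = -4 works.
Continuing the search up to |y| = 50 finds no further solutions beyond those listed.
Collected solutions: (-4, -3).

Solutions (with |y| ≤ 50): (-4, -3).


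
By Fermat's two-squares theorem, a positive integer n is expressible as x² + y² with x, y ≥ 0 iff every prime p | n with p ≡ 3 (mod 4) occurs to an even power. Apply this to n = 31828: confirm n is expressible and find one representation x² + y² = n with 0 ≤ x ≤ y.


Step 1: Factor n = 31828 = 2^2 · 73 · 109.
Step 2: Check the mod-4 condition on each prime factor: 2 = 2 (special); 73 ≡ 1 (mod 4), exponent 1; 109 ≡ 1 (mod 4), exponent 1.
All primes ≡ 3 (mod 4) appear to even exponent (or don't appear), so by the two-squares theorem n IS expressible as a sum of two squares.
Step 3: Build a representation. Group n = k² · m with k = 2 and m = 73 · 109 = 7957 (a product of primes ≡ 1 (mod 4)); a representation of m scales to one of n via (k·x)² + (k·y)² = k²(x² + y²). Each prime p ≡ 1 (mod 4) is itself a sum of two squares; find a² by testing p − a² for a perfect square:
  73: 73 − 1² = 72, 73 − 2² = 69, 73 − 3² = 64 = 8² ⇒ 73 = 3² + 8².
  109: 109 − 1² = 108, 109 − 2² = 105, 109 − 3² = 100 = 10² ⇒ 109 = 3² + 10².
  Combine using the Brahmagupta–Fibonacci identity (a² + b²)(c² + d²) = (ac − bd)² + (ad + bc)² = (ac + bd)² + (ad − bc)²:
  73 · 109 = 7957: from (3² + 8²)(3² + 10²), take (3·3 − 8·10, 3·10 + 8·3) = (9 − 80, 30 + 24) = (-71, 54); dropping signs (only squares matter) gives (71, 54); check 71² + 54² = 5041 + 2916 = 7957 ✓.
  Scale by k = 2: (2·71, 2·54) = (142, 108).
Step 4: Order so x ≤ y and verify: 108² + 142² = 11664 + 20164 = 31828 = n. ✓

n = 31828 = 108² + 142² (one valid representation with x ≤ y).


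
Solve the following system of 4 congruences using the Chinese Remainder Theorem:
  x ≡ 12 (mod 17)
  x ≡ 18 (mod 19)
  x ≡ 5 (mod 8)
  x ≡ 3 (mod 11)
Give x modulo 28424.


Product of moduli M = 17 · 19 · 8 · 11 = 28424.
Merge one congruence at a time:
  Start: x ≡ 12 (mod 17).
  Combine with x ≡ 18 (mod 19); new modulus lcm = 323.
    Write x = 12 + 17·t and substitute into x ≡ 18 (mod 19): 17·t ≡ 18 − 12 = 6 (mod 19).
    The inverse of 17 mod 19 is 9 (since 17·9 = 153 = 8·19 + 1), so t ≡ 9·6 = 54 ≡ 16 (mod 19).
    Then x = 12 + 17·16 = 284, valid modulo lcm(17, 19) = 323: x ≡ 284 (mod 323).
  Combine with x ≡ 5 (mod 8); new modulus lcm = 2584.
    Write x = 284 + 323·t and substitute into x ≡ 5 (mod 8): 323·t ≡ 5 − 284 = -279 (mod 8).
    Reduce coefficients mod 8: 3·t ≡ 1 (mod 8).
    The inverse of 3 mod 8 is 3 (since 3·3 = 9 = 1·8 + 1), so t ≡ 3·1 = 3 ≡ 3 (mod 8).
    Then x = 284 + 323·3 = 1253, valid modulo lcm(323, 8) = 2584: x ≡ 1253 (mod 2584).
  Combine with x ≡ 3 (mod 11); new modulus lcm = 28424.
    Write x = 1253 + 2584·t and substitute into x ≡ 3 (mod 11): 2584·t ≡ 3 − 1253 = -1250 (mod 11).
    Reduce coefficients mod 11: 10·t ≡ 4 (mod 11).
    The inverse of 10 mod 11 is 10 (since 10·10 = 100 = 9·11 + 1), so t ≡ 10·4 = 40 ≡ 7 (mod 11).
    Then x = 1253 + 2584·7 = 19341, valid modulo lcm(2584, 11) = 28424: x ≡ 19341 (mod 28424).
Verify against each original: 19341 mod 17 = 12, 19341 mod 19 = 18, 19341 mod 8 = 5, 19341 mod 11 = 3.

x ≡ 19341 (mod 28424).


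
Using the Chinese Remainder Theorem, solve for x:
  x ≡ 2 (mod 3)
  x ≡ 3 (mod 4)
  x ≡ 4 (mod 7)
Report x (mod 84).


Moduli 3, 4, 7 are pairwise coprime; by CRT there is a unique solution modulo M = 3 · 4 · 7 = 84.
Solve pairwise, accumulating the modulus:
  Start with x ≡ 2 (mod 3).
  Combine with x ≡ 3 (mod 4): since gcd(3, 4) = 1, we get a unique residue mod 12.
    Write x = 2 + 3·t and substitute into x ≡ 3 (mod 4): 3·t ≡ 3 − 2 = 1 (mod 4).
    The inverse of 3 mod 4 is 3 (since 3·3 = 9 = 2·4 + 1), so t ≡ 3·1 = 3 ≡ 3 (mod 4).
    Then x = 2 + 3·3 = 11, valid modulo lcm(3, 4) = 12: x ≡ 11 (mod 12).
  Combine with x ≡ 4 (mod 7): since gcd(12, 7) = 1, we get a unique residue mod 84.
    Write x = 11 + 12·t and substitute into x ≡ 4 (mod 7): 12·t ≡ 4 − 11 = -7 (mod 7).
    Reduce coefficients mod 7: 5·t ≡ 0 (mod 7).
    The inverse of 5 mod 7 is 3 (since 5·3 = 15 = 2·7 + 1), so t ≡ 3·0 = 0 ≡ 0 (mod 7).
    Then x = 11 + 12·0 = 11, valid modulo lcm(12, 7) = 84: x ≡ 11 (mod 84).
Verify: 11 mod 3 = 2 ✓, 11 mod 4 = 3 ✓, 11 mod 7 = 4 ✓.

x ≡ 11 (mod 84).


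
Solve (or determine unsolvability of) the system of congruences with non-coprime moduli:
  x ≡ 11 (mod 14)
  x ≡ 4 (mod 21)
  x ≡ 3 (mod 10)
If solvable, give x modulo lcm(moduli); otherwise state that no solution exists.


Moduli 14, 21, 10 are not pairwise coprime, so CRT works modulo lcm(m_i) when all pairwise compatibility conditions hold.
Pairwise compatibility: gcd(m_i, m_j) must divide a_i - a_j for every pair.
Merge one congruence at a time:
  Start: x ≡ 11 (mod 14).
  Combine with x ≡ 4 (mod 21): gcd(14, 21) = 7; 4 - 11 = -7, which IS divisible by 7, so compatible.
    Write x = 11 + 14·t and substitute into x ≡ 4 (mod 21): 14·t ≡ 4 − 11 = -7 (mod 21).
    Divide the congruence (and modulus) by g = 7: 2·t ≡ -1 (mod 3).
    Reduce coefficients mod 3: 2·t ≡ 2 (mod 3).
    The inverse of 2 mod 3 is 2 (since 2·2 = 4 = 1·3 + 1), so t ≡ 2·2 = 4 ≡ 1 (mod 3).
    Then x = 11 + 14·1 = 25, valid modulo lcm(14, 21) = 42: x ≡ 25 (mod 42).
  Combine with x ≡ 3 (mod 10): gcd(42, 10) = 2; 3 - 25 = -22, which IS divisible by 2, so compatible.
    Write x = 25 + 42·t and substitute into x ≡ 3 (mod 10): 42·t ≡ 3 − 25 = -22 (mod 10).
    Divide the congruence (and modulus) by g = 2: 21·t ≡ -11 (mod 5).
    Reduce coefficients mod 5: 1·t ≡ 4 (mod 5).
    So t ≡ 4 (mod 5).
    Then x = 25 + 42·4 = 193, valid modulo lcm(42, 10) = 210: x ≡ 193 (mod 210).
Verify: 193 mod 14 = 11, 193 mod 21 = 4, 193 mod 10 = 3.

x ≡ 193 (mod 210).


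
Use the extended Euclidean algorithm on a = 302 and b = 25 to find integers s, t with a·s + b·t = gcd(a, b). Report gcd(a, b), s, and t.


Euclidean algorithm on (302, 25) — divide until remainder is 0:
  302 = 12 · 25 + 2
  25 = 12 · 2 + 1
  2 = 2 · 1 + 0
gcd(302, 25) = 1.
Track Bezout coefficients alongside the remainders: start with r₀ = 302 = a·1 + b·0 (s = 1, t = 0) and r₁ = 25 = a·0 + b·1 (s = 0, t = 1); each new remainder r_{k+1} = r_{k-1} − q_k·r_k inherits s_{k+1} = s_{k-1} − q_k·s_k, t_{k+1} = t_{k-1} − q_k·t_k, so r_k = a·s_k + b·t_k at every step:
  q = 12: r = 2, s = 1 − 12·0 = 1, t = 0 − 12·1 = -12  (check: 302·1 + 25·(-12) = 2)
  q = 12: r = 1, s = 0 − 12·1 = -12, t = 1 − 12·(-12) = 145  (check: 302·(-12) + 25·145 = 1)
The row with r = 1 (the gcd) gives the Bezout coefficients s = -12, t = 145.
Result: 302 · (-12) + 25 · (145) = 1.

gcd(302, 25) = 1; s = -12, t = 145 (check: 302·(-12) + 25·145 = 1).


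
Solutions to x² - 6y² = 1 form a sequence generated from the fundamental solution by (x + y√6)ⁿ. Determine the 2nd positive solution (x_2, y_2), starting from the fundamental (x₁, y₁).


Step 1: Find the fundamental solution (x₁, y₁) of x² - 6y² = 1.
  Expand √6 as a continued fraction. a₀ = ⌊√6⌋ = 2; iterate m_{k+1} = d_k·a_k − m_k, d_{k+1} = (6 − m_{k+1}²)/d_k, a_{k+1} = ⌊(a₀ + m_{k+1})/d_{k+1}⌋ (starting m₀ = 0, d₀ = 1), with convergents p_k = a_k·p_{k-1} + p_{k-2}, q_k = a_k·q_{k-1} + q_{k-2} (p₋₁ = 1, q₋₁ = 0):
  k = 0: a₀ = 2; p₀/q₀ = 2/1; p₀² − 6·q₀² = 4 − 6 = -2.
  k = 1: m = 2, d = 2, a = ⌊(2 + 2)/2⌋ = 2; p/q = (2·2 + 1)/(2·1 + 0) = 5/2; p² − 6·q² = 25 − 24 = 1.
  The first convergent with p² − 6·q² = 1 gives the fundamental solution (x₁, y₁) = (5, 2).
Step 2: Apply the recurrence (x_{n+1}, y_{n+1}) = (x₁x_n + 6y₁y_n, x₁y_n + y₁x_n) repeatedly.
  From (x_1, y_1) = (5, 2): x_2 = 5·5 + 6·2·2 = 49; y_2 = 5·2 + 2·5 = 20.
Step 3: Verify x_2² - 6·y_2² = 2401 - 2400 = 1 (should be 1). ✓

(x_1, y_1) = (5, 2); (x_2, y_2) = (49, 20).


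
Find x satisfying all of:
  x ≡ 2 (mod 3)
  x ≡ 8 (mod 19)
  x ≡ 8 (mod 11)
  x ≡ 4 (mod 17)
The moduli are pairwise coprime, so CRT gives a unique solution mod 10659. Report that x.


Product of moduli M = 3 · 19 · 11 · 17 = 10659.
Merge one congruence at a time:
  Start: x ≡ 2 (mod 3).
  Combine with x ≡ 8 (mod 19); new modulus lcm = 57.
    Write x = 2 + 3·t and substitute into x ≡ 8 (mod 19): 3·t ≡ 8 − 2 = 6 (mod 19).
    The inverse of 3 mod 19 is 13 (since 3·13 = 39 = 2·19 + 1), so t ≡ 13·6 = 78 ≡ 2 (mod 19).
    Then x = 2 + 3·2 = 8, valid modulo lcm(3, 19) = 57: x ≡ 8 (mod 57).
  Combine with x ≡ 8 (mod 11); new modulus lcm = 627.
    Write x = 8 + 57·t and substitute into x ≡ 8 (mod 11): 57·t ≡ 8 − 8 = 0 (mod 11).
    Reduce coefficients mod 11: 2·t ≡ 0 (mod 11).
    The inverse of 2 mod 11 is 6 (since 2·6 = 12 = 1·11 + 1), so t ≡ 6·0 = 0 ≡ 0 (mod 11).
    Then x = 8 + 57·0 = 8, valid modulo lcm(57, 11) = 627: x ≡ 8 (mod 627).
  Combine with x ≡ 4 (mod 17); new modulus lcm = 10659.
    Write x = 8 + 627·t and substitute into x ≡ 4 (mod 17): 627·t ≡ 4 − 8 = -4 (mod 17).
    Reduce coefficients mod 17: 15·t ≡ 13 (mod 17).
    The inverse of 15 mod 17 is 8 (since 15·8 = 120 = 7·17 + 1), so t ≡ 8·13 = 104 ≡ 2 (mod 17).
    Then x = 8 + 627·2 = 1262, valid modulo lcm(627, 17) = 10659: x ≡ 1262 (mod 10659).
Verify against each original: 1262 mod 3 = 2, 1262 mod 19 = 8, 1262 mod 11 = 8, 1262 mod 17 = 4.

x ≡ 1262 (mod 10659).


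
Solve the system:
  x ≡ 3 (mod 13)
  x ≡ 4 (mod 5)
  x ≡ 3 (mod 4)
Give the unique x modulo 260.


Moduli 13, 5, 4 are pairwise coprime; by CRT there is a unique solution modulo M = 13 · 5 · 4 = 260.
Solve pairwise, accumulating the modulus:
  Start with x ≡ 3 (mod 13).
  Combine with x ≡ 4 (mod 5): since gcd(13, 5) = 1, we get a unique residue mod 65.
    Write x = 3 + 13·t and substitute into x ≡ 4 (mod 5): 13·t ≡ 4 − 3 = 1 (mod 5).
    Reduce coefficients mod 5: 3·t ≡ 1 (mod 5).
    The inverse of 3 mod 5 is 2 (since 3·2 = 6 = 1·5 + 1), so t ≡ 2·1 = 2 ≡ 2 (mod 5).
    Then x = 3 + 13·2 = 29, valid modulo lcm(13, 5) = 65: x ≡ 29 (mod 65).
  Combine with x ≡ 3 (mod 4): since gcd(65, 4) = 1, we get a unique residue mod 260.
    Write x = 29 + 65·t and substitute into x ≡ 3 (mod 4): 65·t ≡ 3 − 29 = -26 (mod 4).
    Reduce coefficients mod 4: 1·t ≡ 2 (mod 4).
    So t ≡ 2 (mod 4).
    Then x = 29 + 65·2 = 159, valid modulo lcm(65, 4) = 260: x ≡ 159 (mod 260).
Verify: 159 mod 13 = 3 ✓, 159 mod 5 = 4 ✓, 159 mod 4 = 3 ✓.

x ≡ 159 (mod 260).


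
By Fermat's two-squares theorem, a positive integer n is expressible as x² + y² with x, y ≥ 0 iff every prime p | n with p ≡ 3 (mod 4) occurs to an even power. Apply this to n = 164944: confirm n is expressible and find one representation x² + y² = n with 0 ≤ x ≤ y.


Step 1: Factor n = 164944 = 2^4 · 13^2 · 61.
Step 2: Check the mod-4 condition on each prime factor: 2 = 2 (special); 13 ≡ 1 (mod 4), exponent 2; 61 ≡ 1 (mod 4), exponent 1.
All primes ≡ 3 (mod 4) appear to even exponent (or don't appear), so by the two-squares theorem n IS expressible as a sum of two squares.
Step 3: Build a representation. Group n = k² · m with k = 4 and m = 13 · 13 · 61 = 10309 (a product of primes ≡ 1 (mod 4)); a representation of m scales to one of n via (k·x)² + (k·y)² = k²(x² + y²). Each prime p ≡ 1 (mod 4) is itself a sum of two squares; find a² by testing p − a² for a perfect square:
  13: 13 − 1² = 12, 13 − 2² = 9 = 3² ⇒ 13 = 2² + 3².
  61: 61 − 1² = 60, 61 − 2² = 57, 61 − 3² = 52, 61 − 4² = 45, 61 − 5² = 36 = 6² ⇒ 61 = 5² + 6².
  Combine using the Brahmagupta–Fibonacci identity (a² + b²)(c² + d²) = (ac − bd)² + (ad + bc)² = (ac + bd)² + (ad − bc)²:
  13 · 13 = 169: from (2² + 3²)(2² + 3²), take (2·2 − 3·3, 2·3 + 3·2) = (4 − 9, 6 + 6) = (-5, 12); dropping signs (only squares matter) gives (5, 12); check 5² + 12² = 25 + 144 = 169 ✓.
  169 · 61 = 10309: from (5² + 12²)(5² + 6²), take (5·5 − 12·6, 5·6 + 12·5) = (25 − 72, 30 + 60) = (-47, 90); dropping signs (only squares matter) gives (47, 90); check 47² + 90² = 2209 + 8100 = 10309 ✓.
  Scale by k = 4: (4·47, 4·90) = (188, 360).
Step 4: Order so x ≤ y and verify: 188² + 360² = 35344 + 129600 = 164944 = n. ✓

n = 164944 = 188² + 360² (one valid representation with x ≤ y).


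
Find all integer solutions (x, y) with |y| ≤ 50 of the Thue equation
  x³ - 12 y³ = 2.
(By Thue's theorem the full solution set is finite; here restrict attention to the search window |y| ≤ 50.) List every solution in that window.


The equation is x³ - 12y³ = 2. For fixed y, x³ = 12·y³ + 2, so a solution requires the RHS to be a perfect cube.
Strategy: iterate y from -50 to 50, compute RHS = 12·y³ + 2, and check whether it is a (positive or negative) perfect cube.
Check small values of y:
  y = 0: RHS = 2 is not a perfect cube.
  y = 1: RHS = 14 is not a perfect cube.
  y = -1: RHS = -10 is not a perfect cube.
  y = 2: RHS = 98 is not a perfect cube.
  y = -2: RHS = -94 is not a perfect cube.
  y = 3: RHS = 326 is not a perfect cube.
  y = -3: RHS = -322 is not a perfect cube.
Continuing the search up to |y| = 50 finds no solutions either.
No (x, y) in the scanned range satisfies the equation.

No integer solutions with |y| ≤ 50.


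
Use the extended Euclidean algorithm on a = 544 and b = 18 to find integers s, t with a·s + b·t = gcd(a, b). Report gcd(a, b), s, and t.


Euclidean algorithm on (544, 18) — divide until remainder is 0:
  544 = 30 · 18 + 4
  18 = 4 · 4 + 2
  4 = 2 · 2 + 0
gcd(544, 18) = 2.
Track Bezout coefficients alongside the remainders: start with r₀ = 544 = a·1 + b·0 (s = 1, t = 0) and r₁ = 18 = a·0 + b·1 (s = 0, t = 1); each new remainder r_{k+1} = r_{k-1} − q_k·r_k inherits s_{k+1} = s_{k-1} − q_k·s_k, t_{k+1} = t_{k-1} − q_k·t_k, so r_k = a·s_k + b·t_k at every step:
  q = 30: r = 4, s = 1 − 30·0 = 1, t = 0 − 30·1 = -30  (check: 544·1 + 18·(-30) = 4)
  q = 4: r = 2, s = 0 − 4·1 = -4, t = 1 − 4·(-30) = 121  (check: 544·(-4) + 18·121 = 2)
The row with r = 2 (the gcd) gives the Bezout coefficients s = -4, t = 121.
Result: 544 · (-4) + 18 · (121) = 2.

gcd(544, 18) = 2; s = -4, t = 121 (check: 544·(-4) + 18·121 = 2).


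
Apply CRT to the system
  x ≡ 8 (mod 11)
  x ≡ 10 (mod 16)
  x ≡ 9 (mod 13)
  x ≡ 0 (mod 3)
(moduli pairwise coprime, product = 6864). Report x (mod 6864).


Product of moduli M = 11 · 16 · 13 · 3 = 6864.
Merge one congruence at a time:
  Start: x ≡ 8 (mod 11).
  Combine with x ≡ 10 (mod 16); new modulus lcm = 176.
    Write x = 8 + 11·t and substitute into x ≡ 10 (mod 16): 11·t ≡ 10 − 8 = 2 (mod 16).
    The inverse of 11 mod 16 is 3 (since 11·3 = 33 = 2·16 + 1), so t ≡ 3·2 = 6 ≡ 6 (mod 16).
    Then x = 8 + 11·6 = 74, valid modulo lcm(11, 16) = 176: x ≡ 74 (mod 176).
  Combine with x ≡ 9 (mod 13); new modulus lcm = 2288.
    Write x = 74 + 176·t and substitute into x ≡ 9 (mod 13): 176·t ≡ 9 − 74 = -65 (mod 13).
    Reduce coefficients mod 13: 7·t ≡ 0 (mod 13).
    The inverse of 7 mod 13 is 2 (since 7·2 = 14 = 1·13 + 1), so t ≡ 2·0 = 0 ≡ 0 (mod 13).
    Then x = 74 + 176·0 = 74, valid modulo lcm(176, 13) = 2288: x ≡ 74 (mod 2288).
  Combine with x ≡ 0 (mod 3); new modulus lcm = 6864.
    Write x = 74 + 2288·t and substitute into x ≡ 0 (mod 3): 2288·t ≡ 0 − 74 = -74 (mod 3).
    Reduce coefficients mod 3: 2·t ≡ 1 (mod 3).
    The inverse of 2 mod 3 is 2 (since 2·2 = 4 = 1·3 + 1), so t ≡ 2·1 = 2 ≡ 2 (mod 3).
    Then x = 74 + 2288·2 = 4650, valid modulo lcm(2288, 3) = 6864: x ≡ 4650 (mod 6864).
Verify against each original: 4650 mod 11 = 8, 4650 mod 16 = 10, 4650 mod 13 = 9, 4650 mod 3 = 0.

x ≡ 4650 (mod 6864).


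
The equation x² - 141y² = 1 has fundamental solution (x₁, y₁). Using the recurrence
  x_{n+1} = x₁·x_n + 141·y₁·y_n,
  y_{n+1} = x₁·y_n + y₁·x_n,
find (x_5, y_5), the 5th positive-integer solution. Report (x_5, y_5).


Step 1: Find the fundamental solution (x₁, y₁) of x² - 141y² = 1.
  Expand √141 as a continued fraction. a₀ = ⌊√141⌋ = 11; iterate m_{k+1} = d_k·a_k − m_k, d_{k+1} = (141 − m_{k+1}²)/d_k, a_{k+1} = ⌊(a₀ + m_{k+1})/d_{k+1}⌋ (starting m₀ = 0, d₀ = 1), with convergents p_k = a_k·p_{k-1} + p_{k-2}, q_k = a_k·q_{k-1} + q_{k-2} (p₋₁ = 1, q₋₁ = 0):
  k = 0: a₀ = 11; p₀/q₀ = 11/1; p₀² − 141·q₀² = 121 − 141 = -20.
  k = 1: m = 11, d = 20, a = ⌊(11 + 11)/20⌋ = 1; p/q = (1·11 + 1)/(1·1 + 0) = 12/1; p² − 141·q² = 144 − 141 = 3.
  k = 2: m = 9, d = 3, a = ⌊(11 + 9)/3⌋ = 6; p/q = (6·12 + 11)/(6·1 + 1) = 83/7; p² − 141·q² = 6889 − 6909 = -20.
  k = 3: m = 9, d = 20, a = ⌊(11 + 9)/20⌋ = 1; p/q = (1·83 + 12)/(1·7 + 1) = 95/8; p² − 141·q² = 9025 − 9024 = 1.
  The first convergent with p² − 141·q² = 1 gives the fundamental solution (x₁, y₁) = (95, 8).
Step 2: Apply the recurrence (x_{n+1}, y_{n+1}) = (x₁x_n + 141y₁y_n, x₁y_n + y₁x_n) repeatedly.
  From (x_1, y_1) = (95, 8): x_2 = 95·95 + 141·8·8 = 18049; y_2 = 95·8 + 8·95 = 1520.
  From (x_2, y_2) = (18049, 1520): x_3 = 95·18049 + 141·8·1520 = 3429215; y_3 = 95·1520 + 8·18049 = 288792.
  From (x_3, y_3) = (3429215, 288792): x_4 = 95·3429215 + 141·8·288792 = 651532801; y_4 = 95·288792 + 8·3429215 = 54868960.
  From (x_4, y_4) = (651532801, 54868960): x_5 = 95·651532801 + 141·8·54868960 = 123787802975; y_5 = 95·54868960 + 8·651532801 = 10424813608.
Step 3: Verify x_5² - 141·y_5² = 15323420165377418850625 - 15323420165377418850624 = 1 (should be 1). ✓

(x_1, y_1) = (95, 8); (x_5, y_5) = (123787802975, 10424813608).


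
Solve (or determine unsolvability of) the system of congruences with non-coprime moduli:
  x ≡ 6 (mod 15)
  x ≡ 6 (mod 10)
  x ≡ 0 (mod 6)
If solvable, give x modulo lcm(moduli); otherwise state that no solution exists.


Moduli 15, 10, 6 are not pairwise coprime, so CRT works modulo lcm(m_i) when all pairwise compatibility conditions hold.
Pairwise compatibility: gcd(m_i, m_j) must divide a_i - a_j for every pair.
Merge one congruence at a time:
  Start: x ≡ 6 (mod 15).
  Combine with x ≡ 6 (mod 10): gcd(15, 10) = 5; 6 - 6 = 0, which IS divisible by 5, so compatible.
    Write x = 6 + 15·t and substitute into x ≡ 6 (mod 10): 15·t ≡ 6 − 6 = 0 (mod 10).
    Divide the congruence (and modulus) by g = 5: 3·t ≡ 0 (mod 2).
    Reduce coefficients mod 2: 1·t ≡ 0 (mod 2).
    So t ≡ 0 (mod 2).
    Then x = 6 + 15·0 = 6, valid modulo lcm(15, 10) = 30: x ≡ 6 (mod 30).
  Combine with x ≡ 0 (mod 6): gcd(30, 6) = 6; 0 - 6 = -6, which IS divisible by 6, so compatible.
    Write x = 6 + 30·t and substitute into x ≡ 0 (mod 6): 30·t ≡ 0 − 6 = -6 (mod 6).
    Divide the congruence (and modulus) by g = 6: 5·t ≡ -1 (mod 1).
    Modulo 1 every t works; take t = 0.
    Then x = 6 + 30·0 = 6, valid modulo lcm(30, 6) = 30: x ≡ 6 (mod 30).
Verify: 6 mod 15 = 6, 6 mod 10 = 6, 6 mod 6 = 0.

x ≡ 6 (mod 30).


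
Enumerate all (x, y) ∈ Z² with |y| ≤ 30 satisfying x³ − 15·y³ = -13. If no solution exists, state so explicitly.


The equation is x³ - 15y³ = -13. For fixed y, x³ = 15·y³ − 13, so a solution requires the RHS to be a perfect cube.
Strategy: iterate y from -30 to 30, compute RHS = 15·y³ − 13, and check whether it is a (positive or negative) perfect cube.
Check small values of y:
  y = 0: RHS = -13 is not a perfect cube.
  y = 1: RHS = 2 is not a perfect cube.
  y = -1: RHS = -28 is not a perfect cube.
  y = 2: RHS = 107 is not a perfect cube.
  y = -2: RHS = -133 is not a perfect cube.
  y = 3: RHS = 392 is not a perfect cube.
  y = -3: RHS = -418 is not a perfect cube.
Continuing the search up to |y| = 30 finds no solutions either.
No (x, y) in the scanned range satisfies the equation.

No integer solutions with |y| ≤ 30.


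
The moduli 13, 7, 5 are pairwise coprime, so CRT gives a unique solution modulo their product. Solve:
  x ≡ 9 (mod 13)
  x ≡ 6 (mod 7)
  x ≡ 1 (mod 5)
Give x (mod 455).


Moduli 13, 7, 5 are pairwise coprime; by CRT there is a unique solution modulo M = 13 · 7 · 5 = 455.
Solve pairwise, accumulating the modulus:
  Start with x ≡ 9 (mod 13).
  Combine with x ≡ 6 (mod 7): since gcd(13, 7) = 1, we get a unique residue mod 91.
    Write x = 9 + 13·t and substitute into x ≡ 6 (mod 7): 13·t ≡ 6 − 9 = -3 (mod 7).
    Reduce coefficients mod 7: 6·t ≡ 4 (mod 7).
    The inverse of 6 mod 7 is 6 (since 6·6 = 36 = 5·7 + 1), so t ≡ 6·4 = 24 ≡ 3 (mod 7).
    Then x = 9 + 13·3 = 48, valid modulo lcm(13, 7) = 91: x ≡ 48 (mod 91).
  Combine with x ≡ 1 (mod 5): since gcd(91, 5) = 1, we get a unique residue mod 455.
    Write x = 48 + 91·t and substitute into x ≡ 1 (mod 5): 91·t ≡ 1 − 48 = -47 (mod 5).
    Reduce coefficients mod 5: 1·t ≡ 3 (mod 5).
    So t ≡ 3 (mod 5).
    Then x = 48 + 91·3 = 321, valid modulo lcm(91, 5) = 455: x ≡ 321 (mod 455).
Verify: 321 mod 13 = 9 ✓, 321 mod 7 = 6 ✓, 321 mod 5 = 1 ✓.

x ≡ 321 (mod 455).


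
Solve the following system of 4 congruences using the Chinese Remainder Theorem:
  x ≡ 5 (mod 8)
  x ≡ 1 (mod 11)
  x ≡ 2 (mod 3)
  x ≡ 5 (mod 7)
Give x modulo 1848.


Product of moduli M = 8 · 11 · 3 · 7 = 1848.
Merge one congruence at a time:
  Start: x ≡ 5 (mod 8).
  Combine with x ≡ 1 (mod 11); new modulus lcm = 88.
    Write x = 5 + 8·t and substitute into x ≡ 1 (mod 11): 8·t ≡ 1 − 5 = -4 (mod 11).
    Reduce coefficients mod 11: 8·t ≡ 7 (mod 11).
    The inverse of 8 mod 11 is 7 (since 8·7 = 56 = 5·11 + 1), so t ≡ 7·7 = 49 ≡ 5 (mod 11).
    Then x = 5 + 8·5 = 45, valid modulo lcm(8, 11) = 88: x ≡ 45 (mod 88).
  Combine with x ≡ 2 (mod 3); new modulus lcm = 264.
    Write x = 45 + 88·t and substitute into x ≡ 2 (mod 3): 88·t ≡ 2 − 45 = -43 (mod 3).
    Reduce coefficients mod 3: 1·t ≡ 2 (mod 3).
    So t ≡ 2 (mod 3).
    Then x = 45 + 88·2 = 221, valid modulo lcm(88, 3) = 264: x ≡ 221 (mod 264).
  Combine with x ≡ 5 (mod 7); new modulus lcm = 1848.
    Write x = 221 + 264·t and substitute into x ≡ 5 (mod 7): 264·t ≡ 5 − 221 = -216 (mod 7).
    Reduce coefficients mod 7: 5·t ≡ 1 (mod 7).
    The inverse of 5 mod 7 is 3 (since 5·3 = 15 = 2·7 + 1), so t ≡ 3·1 = 3 ≡ 3 (mod 7).
    Then x = 221 + 264·3 = 1013, valid modulo lcm(264, 7) = 1848: x ≡ 1013 (mod 1848).
Verify against each original: 1013 mod 8 = 5, 1013 mod 11 = 1, 1013 mod 3 = 2, 1013 mod 7 = 5.

x ≡ 1013 (mod 1848).
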